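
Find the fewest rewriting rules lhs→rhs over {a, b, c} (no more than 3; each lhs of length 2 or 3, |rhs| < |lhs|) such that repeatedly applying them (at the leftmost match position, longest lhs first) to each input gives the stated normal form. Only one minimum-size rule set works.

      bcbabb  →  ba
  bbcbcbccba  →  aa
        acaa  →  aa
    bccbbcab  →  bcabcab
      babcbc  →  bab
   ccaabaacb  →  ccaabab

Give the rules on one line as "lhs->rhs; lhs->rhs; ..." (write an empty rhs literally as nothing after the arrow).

ac->; bb->c; cb->a

  | bcbabb => baabb => baac => ba
  | bbcbcbccba => ccbcbccba => cacbccba => cbccba => accba => cba => aa
  | acaa => aa
  | bccbbcab => bcabcab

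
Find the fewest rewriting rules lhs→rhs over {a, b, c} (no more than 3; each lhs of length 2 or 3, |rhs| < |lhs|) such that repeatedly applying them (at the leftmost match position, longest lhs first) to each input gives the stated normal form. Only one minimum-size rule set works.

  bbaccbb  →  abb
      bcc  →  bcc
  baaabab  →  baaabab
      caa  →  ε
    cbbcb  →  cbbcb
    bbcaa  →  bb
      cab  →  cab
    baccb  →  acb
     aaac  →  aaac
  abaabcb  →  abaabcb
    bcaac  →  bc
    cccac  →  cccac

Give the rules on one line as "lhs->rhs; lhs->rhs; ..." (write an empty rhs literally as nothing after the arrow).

bac->a; caa->

  | bbaccbb => bacbb => abb
  | bcc
  | baaabab
  | caa => ε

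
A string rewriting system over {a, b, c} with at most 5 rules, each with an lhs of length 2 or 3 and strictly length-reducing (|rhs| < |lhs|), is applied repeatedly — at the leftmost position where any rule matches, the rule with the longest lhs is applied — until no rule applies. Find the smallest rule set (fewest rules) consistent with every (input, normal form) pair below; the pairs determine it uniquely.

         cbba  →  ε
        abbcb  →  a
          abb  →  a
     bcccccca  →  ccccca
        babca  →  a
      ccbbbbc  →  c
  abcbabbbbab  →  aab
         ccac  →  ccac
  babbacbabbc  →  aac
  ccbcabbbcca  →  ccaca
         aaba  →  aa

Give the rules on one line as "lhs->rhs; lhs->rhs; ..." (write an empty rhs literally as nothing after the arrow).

ba->; bb->; bc->; cb->

  | cbba => ba => ε
  | abbcb => acb => a
  | abb => a
  | bcccccca => ccccca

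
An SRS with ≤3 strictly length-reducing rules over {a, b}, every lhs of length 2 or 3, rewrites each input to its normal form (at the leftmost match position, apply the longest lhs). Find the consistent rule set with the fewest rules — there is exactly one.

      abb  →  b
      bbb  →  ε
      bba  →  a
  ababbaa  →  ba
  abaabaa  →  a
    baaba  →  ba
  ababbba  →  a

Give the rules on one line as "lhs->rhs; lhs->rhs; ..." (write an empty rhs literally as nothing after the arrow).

aa->a; ab->; bb->a

  | abb => b
  | bbb => ab => ε
  | bba => aa => a
  | ababbaa => abbaa => baa => ba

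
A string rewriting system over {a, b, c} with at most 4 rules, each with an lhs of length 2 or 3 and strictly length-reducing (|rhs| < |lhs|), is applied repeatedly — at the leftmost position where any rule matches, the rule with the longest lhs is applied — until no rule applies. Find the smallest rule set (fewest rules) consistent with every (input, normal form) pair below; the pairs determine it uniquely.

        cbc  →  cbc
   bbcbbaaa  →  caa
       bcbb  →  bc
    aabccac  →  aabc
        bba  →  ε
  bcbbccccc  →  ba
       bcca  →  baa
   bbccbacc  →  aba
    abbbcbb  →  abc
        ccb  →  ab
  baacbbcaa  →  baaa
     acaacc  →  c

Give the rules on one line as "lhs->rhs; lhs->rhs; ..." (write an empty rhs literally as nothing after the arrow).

  | cbc
  | bbcbbaaa => cbbaaa => caa
  | bcbb => bc
  | aabccac => aabaac => aabac => aabc

ac->c; bb->; bba->; cc->a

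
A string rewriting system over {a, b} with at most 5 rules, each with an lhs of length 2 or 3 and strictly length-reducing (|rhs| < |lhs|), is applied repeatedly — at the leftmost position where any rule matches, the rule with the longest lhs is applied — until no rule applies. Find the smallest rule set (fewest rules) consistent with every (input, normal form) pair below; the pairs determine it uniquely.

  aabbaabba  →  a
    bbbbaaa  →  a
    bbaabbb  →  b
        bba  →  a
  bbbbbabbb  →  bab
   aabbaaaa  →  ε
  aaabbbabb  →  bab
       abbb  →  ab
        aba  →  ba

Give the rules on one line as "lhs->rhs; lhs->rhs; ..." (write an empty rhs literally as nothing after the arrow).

  | aabbaabba => bbaabba => aabba => bba => a
  | bbbbaaa => bbaaa => aaa => a
  | bbaabbb => aabbb => bbb => b
  | bba => a

aa->; aba->ba; abb->ab; bb->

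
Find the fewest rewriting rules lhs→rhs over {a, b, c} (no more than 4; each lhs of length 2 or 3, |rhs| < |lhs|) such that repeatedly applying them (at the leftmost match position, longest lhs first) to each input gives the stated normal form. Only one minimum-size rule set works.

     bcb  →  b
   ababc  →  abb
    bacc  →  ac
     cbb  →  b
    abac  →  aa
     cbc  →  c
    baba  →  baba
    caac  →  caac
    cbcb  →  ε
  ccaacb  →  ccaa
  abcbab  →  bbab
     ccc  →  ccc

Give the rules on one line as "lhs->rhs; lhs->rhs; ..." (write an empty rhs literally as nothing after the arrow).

  | bcb => b
  | ababc => abb
  | bacc => ac
  | cbb => b

abc->b; bac->a; cb->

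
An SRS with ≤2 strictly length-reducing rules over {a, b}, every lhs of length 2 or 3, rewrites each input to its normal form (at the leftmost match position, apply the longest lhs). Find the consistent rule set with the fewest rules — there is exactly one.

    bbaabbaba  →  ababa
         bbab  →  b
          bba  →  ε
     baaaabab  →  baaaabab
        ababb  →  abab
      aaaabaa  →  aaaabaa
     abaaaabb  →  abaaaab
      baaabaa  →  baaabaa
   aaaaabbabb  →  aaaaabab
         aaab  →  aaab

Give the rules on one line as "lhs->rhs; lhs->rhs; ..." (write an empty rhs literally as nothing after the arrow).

abb->ab; bba->

  | bbaabbaba => abbaba => ababa
  | bbab => b
  | bba => ε
  | baaaabab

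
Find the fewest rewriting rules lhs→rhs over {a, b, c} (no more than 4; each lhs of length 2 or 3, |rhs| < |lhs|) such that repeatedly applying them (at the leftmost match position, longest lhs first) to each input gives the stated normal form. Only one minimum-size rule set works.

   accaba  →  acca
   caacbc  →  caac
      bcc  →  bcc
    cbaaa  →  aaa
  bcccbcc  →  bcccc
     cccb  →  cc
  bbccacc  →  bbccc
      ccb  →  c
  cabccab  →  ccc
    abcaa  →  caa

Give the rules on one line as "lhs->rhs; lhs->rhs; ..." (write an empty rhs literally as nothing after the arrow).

ab->; cac->c; cb->

  | accaba => acca
  | caacbc => caac
  | bcc
  | cbaaa => aaa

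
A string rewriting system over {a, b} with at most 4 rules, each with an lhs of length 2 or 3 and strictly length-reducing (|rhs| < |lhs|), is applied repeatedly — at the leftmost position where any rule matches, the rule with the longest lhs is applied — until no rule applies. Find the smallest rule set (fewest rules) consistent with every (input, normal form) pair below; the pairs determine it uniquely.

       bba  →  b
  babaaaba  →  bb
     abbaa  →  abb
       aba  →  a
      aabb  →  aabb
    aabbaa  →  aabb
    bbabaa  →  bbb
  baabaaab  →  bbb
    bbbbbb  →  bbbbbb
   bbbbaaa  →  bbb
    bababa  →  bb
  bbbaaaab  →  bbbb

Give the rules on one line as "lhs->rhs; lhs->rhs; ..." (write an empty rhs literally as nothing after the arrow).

  | bba => b
  | babaaaba => bbaaaba => bbaba => bbba => bb
  | abbaa => abb
  | aba => a

ba->; baa->b; bab->bb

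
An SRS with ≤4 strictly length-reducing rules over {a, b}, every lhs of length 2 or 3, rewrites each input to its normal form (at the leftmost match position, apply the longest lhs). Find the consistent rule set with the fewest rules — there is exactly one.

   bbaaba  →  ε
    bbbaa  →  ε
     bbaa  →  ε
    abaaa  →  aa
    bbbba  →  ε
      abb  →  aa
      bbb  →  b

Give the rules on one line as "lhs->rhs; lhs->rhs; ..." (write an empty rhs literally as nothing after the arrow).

  | bbaaba => baaba => ba => ε
  | bbbaa => bbaa => baa => ε
  | bbaa => baa => ε
  | abaaa => aa

abb->aa; ba->; baa->; bb->b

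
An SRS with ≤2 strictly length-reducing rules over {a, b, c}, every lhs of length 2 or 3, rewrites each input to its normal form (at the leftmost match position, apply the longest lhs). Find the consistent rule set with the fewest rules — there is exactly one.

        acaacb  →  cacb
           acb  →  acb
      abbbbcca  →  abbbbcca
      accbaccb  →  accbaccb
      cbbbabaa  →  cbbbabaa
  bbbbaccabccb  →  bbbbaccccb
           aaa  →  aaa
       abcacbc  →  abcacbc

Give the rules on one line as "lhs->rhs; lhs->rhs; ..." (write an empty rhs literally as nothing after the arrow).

  | acaacb => cacb
  | acb
  | abbbbcca
  | accbaccb

aca->c; cab->c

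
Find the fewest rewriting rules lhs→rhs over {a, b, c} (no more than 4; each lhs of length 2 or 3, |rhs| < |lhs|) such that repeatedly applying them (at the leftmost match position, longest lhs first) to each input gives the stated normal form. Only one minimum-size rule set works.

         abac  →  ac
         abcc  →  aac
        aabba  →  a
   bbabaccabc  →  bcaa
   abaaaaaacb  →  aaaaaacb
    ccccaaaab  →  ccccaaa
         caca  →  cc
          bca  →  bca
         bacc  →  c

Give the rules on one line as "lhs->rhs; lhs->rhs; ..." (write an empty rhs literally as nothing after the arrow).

  | abac => ac
  | abcc => aac
  | aabba => aba => a
  | bbabaccabc => bbaccabc => bcabc => bcaa

ab->; abc->aa; aca->c; bac->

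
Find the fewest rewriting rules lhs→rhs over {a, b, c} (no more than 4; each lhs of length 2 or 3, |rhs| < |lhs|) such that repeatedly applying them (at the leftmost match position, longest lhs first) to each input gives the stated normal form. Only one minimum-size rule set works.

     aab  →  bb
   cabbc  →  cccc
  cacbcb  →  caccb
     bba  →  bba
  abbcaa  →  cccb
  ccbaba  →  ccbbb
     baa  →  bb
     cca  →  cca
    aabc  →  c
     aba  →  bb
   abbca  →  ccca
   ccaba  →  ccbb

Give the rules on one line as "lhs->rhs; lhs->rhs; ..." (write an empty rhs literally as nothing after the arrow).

aa->b; aba->bb; abb->cc; bc->c

  | aab => bb
  | cabbc => cccc
  | cacbcb => caccb
  | bba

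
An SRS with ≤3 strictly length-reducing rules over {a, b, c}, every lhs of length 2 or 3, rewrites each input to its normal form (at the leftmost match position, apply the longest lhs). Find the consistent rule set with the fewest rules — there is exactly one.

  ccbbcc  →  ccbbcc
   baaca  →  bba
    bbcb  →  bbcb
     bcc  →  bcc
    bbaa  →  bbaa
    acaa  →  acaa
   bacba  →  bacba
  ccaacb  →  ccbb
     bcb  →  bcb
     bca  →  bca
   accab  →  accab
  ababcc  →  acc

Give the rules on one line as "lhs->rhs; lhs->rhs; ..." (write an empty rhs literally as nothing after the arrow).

aac->b; bab->

  | ccbbcc
  | baaca => bba
  | bbcb
  | bcc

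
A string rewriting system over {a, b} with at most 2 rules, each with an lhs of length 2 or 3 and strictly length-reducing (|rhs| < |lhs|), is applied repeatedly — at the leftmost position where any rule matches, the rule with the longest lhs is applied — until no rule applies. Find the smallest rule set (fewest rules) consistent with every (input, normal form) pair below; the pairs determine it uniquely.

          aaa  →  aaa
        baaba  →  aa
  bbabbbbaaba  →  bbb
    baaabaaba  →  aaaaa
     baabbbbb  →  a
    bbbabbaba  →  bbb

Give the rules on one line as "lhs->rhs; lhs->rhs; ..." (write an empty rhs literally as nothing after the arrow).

  | aaa
  | baaba => aba => aa
  | bbabbbbaaba => bbbbbaaba => bbbbaba => bbbba => bbb
  | baaabaaba => aabaaba => aaaaba => aaaaa

ab->a; ba->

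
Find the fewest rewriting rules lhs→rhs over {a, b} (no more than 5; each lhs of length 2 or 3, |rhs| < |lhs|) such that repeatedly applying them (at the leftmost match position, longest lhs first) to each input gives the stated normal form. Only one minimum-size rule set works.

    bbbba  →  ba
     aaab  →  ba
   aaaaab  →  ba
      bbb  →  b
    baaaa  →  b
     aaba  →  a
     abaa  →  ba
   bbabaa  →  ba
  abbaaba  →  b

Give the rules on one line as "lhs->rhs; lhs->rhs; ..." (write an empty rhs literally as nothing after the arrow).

aa->b; aab->; ab->a; bb->b

  | bbbba => bbba => bba => ba
  | aaab => bab => ba
  | aaaaab => baaab => bbab => bab => ba
  | bbb => bb => b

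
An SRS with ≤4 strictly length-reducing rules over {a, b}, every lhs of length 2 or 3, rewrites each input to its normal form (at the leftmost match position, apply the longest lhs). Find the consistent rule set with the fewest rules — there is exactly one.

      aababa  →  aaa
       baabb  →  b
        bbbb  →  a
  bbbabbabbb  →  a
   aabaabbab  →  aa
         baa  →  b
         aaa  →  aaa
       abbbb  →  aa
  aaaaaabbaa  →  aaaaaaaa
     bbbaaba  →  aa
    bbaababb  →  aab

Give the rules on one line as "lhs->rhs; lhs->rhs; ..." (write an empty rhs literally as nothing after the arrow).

ba->b; bab->; bb->; bbb->ab

  | aababa => aaa
  | baabb => babb => b
  | bbbb => abb => a
  | bbbabbabbb => ababbabbb => ababbb => abb => a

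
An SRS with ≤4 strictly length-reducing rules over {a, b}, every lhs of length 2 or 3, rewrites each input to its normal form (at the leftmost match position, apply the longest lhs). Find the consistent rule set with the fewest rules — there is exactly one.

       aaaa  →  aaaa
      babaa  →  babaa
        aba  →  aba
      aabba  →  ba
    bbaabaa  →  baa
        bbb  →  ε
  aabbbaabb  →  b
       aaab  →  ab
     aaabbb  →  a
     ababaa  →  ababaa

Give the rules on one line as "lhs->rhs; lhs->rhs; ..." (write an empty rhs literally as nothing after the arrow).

  | aaaa
  | babaa
  | aba
  | aabba => bba => ba

aab->b; bb->b; bbb->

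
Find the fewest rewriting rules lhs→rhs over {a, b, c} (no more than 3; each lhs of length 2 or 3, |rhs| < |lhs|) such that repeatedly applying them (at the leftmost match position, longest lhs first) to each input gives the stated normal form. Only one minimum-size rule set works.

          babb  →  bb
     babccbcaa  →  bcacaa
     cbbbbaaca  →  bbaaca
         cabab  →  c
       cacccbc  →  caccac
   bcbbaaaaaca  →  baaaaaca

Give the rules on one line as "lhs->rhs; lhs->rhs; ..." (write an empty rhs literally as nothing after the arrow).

  | babb => bb
  | babccbcaa => bccbcaa => bcacaa
  | cbbbbaaca => abbbaaca => bbaaca
  | cabab => cab => c

ab->; cb->a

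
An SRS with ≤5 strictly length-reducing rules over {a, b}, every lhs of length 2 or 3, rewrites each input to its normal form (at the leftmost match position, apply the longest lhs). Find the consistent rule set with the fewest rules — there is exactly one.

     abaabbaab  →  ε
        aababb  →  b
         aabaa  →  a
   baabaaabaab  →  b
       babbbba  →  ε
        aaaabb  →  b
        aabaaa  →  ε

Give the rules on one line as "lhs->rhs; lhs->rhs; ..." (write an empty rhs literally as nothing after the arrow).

  | abaabbaab => aabbaab => bbaab => baab => ab => ε
  | aababb => babb => bb => b
  | aabaa => baa => a
  | baabaaabaab => abaaabaab => aaabaab => abaab => aab => b

aa->; ab->; ba->; bb->b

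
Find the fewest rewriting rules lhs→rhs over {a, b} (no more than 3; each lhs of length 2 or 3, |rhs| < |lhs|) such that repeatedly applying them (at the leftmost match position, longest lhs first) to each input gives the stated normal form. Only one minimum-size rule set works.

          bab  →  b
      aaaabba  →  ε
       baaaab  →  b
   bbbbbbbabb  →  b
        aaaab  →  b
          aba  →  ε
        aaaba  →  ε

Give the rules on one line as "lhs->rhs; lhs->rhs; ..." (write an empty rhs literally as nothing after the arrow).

  | bab => b
  | aaaabba => aaabba => aabba => abba => bba => ba => ε
  | baaaab => aaab => aab => ab => b
  | bbbbbbbabb => bbbbbbabb => bbbbbabb => bbbbabb => bbbabb => bbabb => babb => bb => b

ab->b; ba->; bb->b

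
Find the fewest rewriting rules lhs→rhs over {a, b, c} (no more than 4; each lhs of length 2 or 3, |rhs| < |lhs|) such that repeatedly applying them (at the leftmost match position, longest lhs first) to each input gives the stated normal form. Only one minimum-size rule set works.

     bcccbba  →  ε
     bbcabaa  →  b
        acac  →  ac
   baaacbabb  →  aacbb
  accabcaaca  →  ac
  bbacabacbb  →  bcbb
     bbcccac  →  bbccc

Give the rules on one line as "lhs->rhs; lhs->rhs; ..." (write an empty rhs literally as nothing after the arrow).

ba->; ca->; ccb->aa

  | bcccbba => bcaaba => baba => ba => ε
  | bbcabaa => bbbaa => bba => b
  | acac => ac
  | baaacbabb => aacbabb => aacbb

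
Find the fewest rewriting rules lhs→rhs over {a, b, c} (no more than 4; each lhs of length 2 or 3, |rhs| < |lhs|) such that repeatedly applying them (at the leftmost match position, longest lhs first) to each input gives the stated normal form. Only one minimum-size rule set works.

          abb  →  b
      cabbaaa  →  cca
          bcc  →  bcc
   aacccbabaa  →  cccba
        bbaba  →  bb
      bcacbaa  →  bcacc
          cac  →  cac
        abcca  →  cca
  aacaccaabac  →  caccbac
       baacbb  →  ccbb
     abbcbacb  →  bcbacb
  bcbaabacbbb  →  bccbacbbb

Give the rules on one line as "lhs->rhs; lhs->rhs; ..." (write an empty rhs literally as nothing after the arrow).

  | abb => b
  | cabbaaa => cbaaa => cca
  | bcc
  | aacccbabaa => cccbabaa => cccba

aa->; ab->; aba->; baa->c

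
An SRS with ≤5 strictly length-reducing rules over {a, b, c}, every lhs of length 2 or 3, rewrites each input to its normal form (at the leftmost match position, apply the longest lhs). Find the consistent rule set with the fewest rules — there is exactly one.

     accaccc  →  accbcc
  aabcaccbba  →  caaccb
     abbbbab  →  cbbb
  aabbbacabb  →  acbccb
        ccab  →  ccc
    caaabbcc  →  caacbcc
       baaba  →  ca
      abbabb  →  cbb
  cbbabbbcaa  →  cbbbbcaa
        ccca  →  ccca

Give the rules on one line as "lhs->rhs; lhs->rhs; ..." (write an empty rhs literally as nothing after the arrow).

ab->c; abc->ba; ba->; cac->cb

  | accaccc => accbcc
  | aabcaccbba => abaaccbba => caaccbba => caaccb
  | abbbbab => cbbbab => cbbb
  | aabbbacabb => acbbacabb => acbcabb => acbccb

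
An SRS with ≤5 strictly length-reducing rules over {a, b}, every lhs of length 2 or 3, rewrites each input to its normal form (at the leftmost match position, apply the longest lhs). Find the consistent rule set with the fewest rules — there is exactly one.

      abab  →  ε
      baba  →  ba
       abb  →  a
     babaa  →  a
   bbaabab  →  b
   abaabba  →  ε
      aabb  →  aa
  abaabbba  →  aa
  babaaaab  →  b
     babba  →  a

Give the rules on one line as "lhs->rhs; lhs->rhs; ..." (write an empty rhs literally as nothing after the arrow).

aaa->; ab->; abb->a; baa->a

  | abab => ab => ε
  | baba => ba
  | abb => a
  | babaa => baa => a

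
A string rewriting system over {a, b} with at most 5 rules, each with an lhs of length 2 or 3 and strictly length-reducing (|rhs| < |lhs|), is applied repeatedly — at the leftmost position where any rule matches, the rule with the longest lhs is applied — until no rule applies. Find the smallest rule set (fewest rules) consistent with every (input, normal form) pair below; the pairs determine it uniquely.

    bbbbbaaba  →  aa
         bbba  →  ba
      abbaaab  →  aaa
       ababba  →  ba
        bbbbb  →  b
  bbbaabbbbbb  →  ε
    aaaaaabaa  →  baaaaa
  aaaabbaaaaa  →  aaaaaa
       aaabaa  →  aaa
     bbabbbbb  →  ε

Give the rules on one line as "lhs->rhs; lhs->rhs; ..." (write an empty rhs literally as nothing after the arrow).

  | bbbbbaaba => bbbaaba => baaba => bbaa => aa
  | bbba => ba
  | abbaaab => baaab => baba => aaa
  | ababba => abba => ba

aab->ba; ab->; bab->aa; bb->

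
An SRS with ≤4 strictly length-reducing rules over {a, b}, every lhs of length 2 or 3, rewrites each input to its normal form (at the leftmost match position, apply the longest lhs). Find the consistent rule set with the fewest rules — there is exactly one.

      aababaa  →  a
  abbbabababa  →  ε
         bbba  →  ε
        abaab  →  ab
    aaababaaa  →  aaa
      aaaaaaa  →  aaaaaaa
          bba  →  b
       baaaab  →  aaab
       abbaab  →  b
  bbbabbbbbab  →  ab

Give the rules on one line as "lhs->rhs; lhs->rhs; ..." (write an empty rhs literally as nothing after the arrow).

  | aababaa => abaa => a
  | abbbabababa => aababababa => abababa => baba => ba => ε
  | bbba => aba => ε
  | abaab => ab

aba->; ba->; bbb->ab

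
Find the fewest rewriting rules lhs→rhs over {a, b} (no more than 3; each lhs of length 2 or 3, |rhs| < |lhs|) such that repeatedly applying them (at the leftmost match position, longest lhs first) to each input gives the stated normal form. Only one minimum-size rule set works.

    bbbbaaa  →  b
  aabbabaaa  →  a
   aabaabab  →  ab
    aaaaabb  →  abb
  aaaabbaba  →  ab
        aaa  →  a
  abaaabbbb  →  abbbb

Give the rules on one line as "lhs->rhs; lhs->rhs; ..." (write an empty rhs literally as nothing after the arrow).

  | bbbbaaa => bbbaa => bba => b
  | aabbabaaa => abbabaaa => abbaaa => abaa => aa => a
  | aabaabab => abaabab => aabab => abab => ab
  | aaaaabb => aaaabb => aaabb => aabb => abb

aa->a; ba->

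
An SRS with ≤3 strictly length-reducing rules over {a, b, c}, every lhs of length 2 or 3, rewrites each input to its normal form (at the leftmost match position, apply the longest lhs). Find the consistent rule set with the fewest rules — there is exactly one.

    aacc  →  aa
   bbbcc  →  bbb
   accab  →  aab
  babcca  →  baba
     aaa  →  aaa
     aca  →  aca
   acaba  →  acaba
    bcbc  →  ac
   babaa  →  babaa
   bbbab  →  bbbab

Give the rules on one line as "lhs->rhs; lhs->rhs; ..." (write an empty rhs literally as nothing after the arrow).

  | aacc => aa
  | bbbcc => bbb
  | accab => aab
  | babcca => baba

bcb->a; cc->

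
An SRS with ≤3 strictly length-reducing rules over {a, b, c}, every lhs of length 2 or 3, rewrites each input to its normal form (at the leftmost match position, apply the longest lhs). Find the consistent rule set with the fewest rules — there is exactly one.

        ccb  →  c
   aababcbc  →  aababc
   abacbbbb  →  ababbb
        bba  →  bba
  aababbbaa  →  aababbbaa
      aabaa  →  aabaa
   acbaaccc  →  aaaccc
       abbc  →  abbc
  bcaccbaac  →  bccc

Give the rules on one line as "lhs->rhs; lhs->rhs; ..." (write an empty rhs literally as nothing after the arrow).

ca->c; cb->

  | ccb => c
  | aababcbc => aababc
  | abacbbbb => ababbb
  | bba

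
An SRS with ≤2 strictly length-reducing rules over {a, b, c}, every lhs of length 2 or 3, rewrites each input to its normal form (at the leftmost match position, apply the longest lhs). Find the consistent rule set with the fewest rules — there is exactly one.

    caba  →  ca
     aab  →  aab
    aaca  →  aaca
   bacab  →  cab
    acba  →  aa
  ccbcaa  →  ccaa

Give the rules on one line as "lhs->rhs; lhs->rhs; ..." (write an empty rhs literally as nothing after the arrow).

  | caba => ca
  | aab
  | aaca
  | bacab => cab

ba->; cb->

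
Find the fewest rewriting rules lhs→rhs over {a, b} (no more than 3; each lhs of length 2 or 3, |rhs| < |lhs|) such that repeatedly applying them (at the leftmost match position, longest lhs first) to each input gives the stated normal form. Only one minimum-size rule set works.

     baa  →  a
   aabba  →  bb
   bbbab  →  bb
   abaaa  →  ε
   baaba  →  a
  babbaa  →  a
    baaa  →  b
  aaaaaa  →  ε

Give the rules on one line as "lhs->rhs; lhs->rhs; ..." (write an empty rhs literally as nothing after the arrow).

  | baa => a
  | aabba => bbba => bb
  | bbbab => bb
  | abaaa => aaa => ba => ε

aa->b; ba->; bab->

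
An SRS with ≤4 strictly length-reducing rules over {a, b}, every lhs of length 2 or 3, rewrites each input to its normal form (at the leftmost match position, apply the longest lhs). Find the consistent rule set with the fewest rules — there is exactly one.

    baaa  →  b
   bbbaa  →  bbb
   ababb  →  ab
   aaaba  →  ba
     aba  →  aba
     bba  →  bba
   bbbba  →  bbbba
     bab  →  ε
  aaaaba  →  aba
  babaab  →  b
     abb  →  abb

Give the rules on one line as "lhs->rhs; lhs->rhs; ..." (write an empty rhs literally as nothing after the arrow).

  | baaa => b
  | bbbaa => bbb
  | ababb => ab
  | aaaba => ba

aa->; aaa->; bab->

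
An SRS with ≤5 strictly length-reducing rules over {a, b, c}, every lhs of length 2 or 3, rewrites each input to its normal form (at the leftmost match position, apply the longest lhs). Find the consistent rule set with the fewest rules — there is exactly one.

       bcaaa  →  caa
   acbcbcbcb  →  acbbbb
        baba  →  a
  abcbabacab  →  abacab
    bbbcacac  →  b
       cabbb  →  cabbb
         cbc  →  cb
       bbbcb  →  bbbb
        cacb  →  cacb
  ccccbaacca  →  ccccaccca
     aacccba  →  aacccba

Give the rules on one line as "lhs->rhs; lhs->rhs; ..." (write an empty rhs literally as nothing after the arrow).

  | bcaaa => caa
  | acbcbcbcb => acbbcbcb => acbbbcb => acbbbb
  | baba => a
  | abcbabacab => abbabacab => abacab

baa->ac; bab->; bc->b; bca->c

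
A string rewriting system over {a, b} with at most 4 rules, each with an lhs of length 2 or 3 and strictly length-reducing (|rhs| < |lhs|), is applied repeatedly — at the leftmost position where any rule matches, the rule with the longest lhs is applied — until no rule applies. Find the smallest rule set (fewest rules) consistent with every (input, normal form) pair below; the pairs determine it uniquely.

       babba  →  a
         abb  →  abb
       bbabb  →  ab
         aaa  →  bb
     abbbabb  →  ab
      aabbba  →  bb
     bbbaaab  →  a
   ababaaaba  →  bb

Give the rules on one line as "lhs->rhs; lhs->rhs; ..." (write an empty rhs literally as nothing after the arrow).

aa->a; aaa->bb; ba->b; bbb->a

  | babba => bbba => aa => a
  | abb
  | bbabb => bbbb => ab
  | aaa => bb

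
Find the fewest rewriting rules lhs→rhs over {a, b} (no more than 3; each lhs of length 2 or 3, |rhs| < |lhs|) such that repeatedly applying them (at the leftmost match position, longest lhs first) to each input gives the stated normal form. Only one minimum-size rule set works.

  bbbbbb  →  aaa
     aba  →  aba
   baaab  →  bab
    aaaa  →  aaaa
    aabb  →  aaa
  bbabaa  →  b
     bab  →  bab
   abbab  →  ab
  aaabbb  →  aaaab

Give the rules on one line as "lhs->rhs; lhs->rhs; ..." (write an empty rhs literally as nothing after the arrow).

  | bbbbbb => abbbb => aabb => aaa
  | aba
  | baaab => bab
  | aaaa

baa->b; bb->a; bba->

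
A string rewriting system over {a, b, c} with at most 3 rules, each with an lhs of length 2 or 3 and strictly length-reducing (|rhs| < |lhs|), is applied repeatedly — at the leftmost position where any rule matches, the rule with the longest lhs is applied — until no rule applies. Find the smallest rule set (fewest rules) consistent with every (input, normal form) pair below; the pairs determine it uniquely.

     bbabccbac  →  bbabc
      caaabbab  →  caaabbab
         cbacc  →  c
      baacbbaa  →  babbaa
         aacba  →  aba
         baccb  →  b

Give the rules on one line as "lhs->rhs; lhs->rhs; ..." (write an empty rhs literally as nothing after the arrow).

ac->; cb->

  | bbabccbac => bbabcac => bbabc
  | caaabbab
  | cbacc => acc => c
  | baacbbaa => babbaa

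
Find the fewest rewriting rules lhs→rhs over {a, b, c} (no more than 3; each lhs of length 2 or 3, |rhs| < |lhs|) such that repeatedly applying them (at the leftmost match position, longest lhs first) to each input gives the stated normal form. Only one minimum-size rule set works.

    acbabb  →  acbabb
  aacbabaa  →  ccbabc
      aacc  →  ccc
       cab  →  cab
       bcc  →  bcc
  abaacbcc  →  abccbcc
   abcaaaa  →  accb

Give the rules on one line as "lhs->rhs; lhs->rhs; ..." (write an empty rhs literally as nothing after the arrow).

  | acbabb
  | aacbabaa => ccbabaa => ccbabc
  | aacc => ccc
  | cab

aa->c; bca->cb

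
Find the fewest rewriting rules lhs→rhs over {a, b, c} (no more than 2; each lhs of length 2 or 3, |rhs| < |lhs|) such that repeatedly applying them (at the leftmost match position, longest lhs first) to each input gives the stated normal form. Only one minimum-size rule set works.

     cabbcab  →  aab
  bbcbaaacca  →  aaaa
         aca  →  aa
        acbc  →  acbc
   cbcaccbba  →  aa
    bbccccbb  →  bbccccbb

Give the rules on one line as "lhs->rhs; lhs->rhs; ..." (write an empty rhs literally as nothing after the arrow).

  | cabbcab => abbcab => abbab => abab => aab
  | bbcbaaacca => bbcaaacca => bbaaacca => baaacca => aaacca => aaaca => aaaa
  | aca => aa
  | acbc

ba->a; ca->a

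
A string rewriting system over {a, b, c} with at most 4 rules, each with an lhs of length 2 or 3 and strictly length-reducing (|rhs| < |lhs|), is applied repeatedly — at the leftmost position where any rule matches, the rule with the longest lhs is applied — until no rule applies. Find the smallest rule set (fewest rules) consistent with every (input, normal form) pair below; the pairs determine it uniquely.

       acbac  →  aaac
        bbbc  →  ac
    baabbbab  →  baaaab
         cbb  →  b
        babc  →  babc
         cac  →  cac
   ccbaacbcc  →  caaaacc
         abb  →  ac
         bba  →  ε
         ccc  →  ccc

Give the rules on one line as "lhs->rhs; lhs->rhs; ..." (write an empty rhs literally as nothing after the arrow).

bb->c; bba->; cb->a; cbb->b

  | acbac => aaac
  | bbbc => cbc => ac
  | baabbbab => baacbab => baaaab
  | cbb => b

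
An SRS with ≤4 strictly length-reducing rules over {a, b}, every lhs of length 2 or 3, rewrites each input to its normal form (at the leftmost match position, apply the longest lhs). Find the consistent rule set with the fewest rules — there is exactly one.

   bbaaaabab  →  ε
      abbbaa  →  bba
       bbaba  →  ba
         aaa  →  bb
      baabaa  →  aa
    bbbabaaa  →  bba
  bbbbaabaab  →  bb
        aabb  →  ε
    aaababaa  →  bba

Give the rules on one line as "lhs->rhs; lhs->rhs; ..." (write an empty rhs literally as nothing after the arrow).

  | bbaaaabab => bbaaabab => bbaabab => bbabab => bab => ε
  | abbbaa => bbaa => bba
  | bbaba => ba
  | aaa => bb

aaa->bb; ab->; baa->ba; bab->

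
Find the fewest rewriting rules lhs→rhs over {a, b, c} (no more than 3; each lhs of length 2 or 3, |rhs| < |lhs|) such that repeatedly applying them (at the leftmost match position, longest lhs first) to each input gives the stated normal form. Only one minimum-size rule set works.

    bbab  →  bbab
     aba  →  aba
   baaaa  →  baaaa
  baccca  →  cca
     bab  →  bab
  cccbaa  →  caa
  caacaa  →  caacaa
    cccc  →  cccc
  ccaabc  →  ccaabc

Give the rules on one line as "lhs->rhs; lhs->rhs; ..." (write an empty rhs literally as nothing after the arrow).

bac->; ccb->

  | bbab
  | aba
  | baaaa
  | baccca => cca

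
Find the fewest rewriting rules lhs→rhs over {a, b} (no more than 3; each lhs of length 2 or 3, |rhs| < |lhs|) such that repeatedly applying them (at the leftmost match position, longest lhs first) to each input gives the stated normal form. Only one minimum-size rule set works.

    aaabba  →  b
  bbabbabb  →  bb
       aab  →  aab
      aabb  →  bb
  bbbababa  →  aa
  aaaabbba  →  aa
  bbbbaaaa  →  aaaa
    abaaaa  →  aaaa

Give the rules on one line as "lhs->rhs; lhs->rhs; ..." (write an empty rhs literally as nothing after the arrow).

abb->bb; ba->; bbb->a

  | aaabba => aabba => abba => bba => b
  | bbabbabb => bbbabb => aabb => abb => bb
  | aab
  | aabb => abb => bb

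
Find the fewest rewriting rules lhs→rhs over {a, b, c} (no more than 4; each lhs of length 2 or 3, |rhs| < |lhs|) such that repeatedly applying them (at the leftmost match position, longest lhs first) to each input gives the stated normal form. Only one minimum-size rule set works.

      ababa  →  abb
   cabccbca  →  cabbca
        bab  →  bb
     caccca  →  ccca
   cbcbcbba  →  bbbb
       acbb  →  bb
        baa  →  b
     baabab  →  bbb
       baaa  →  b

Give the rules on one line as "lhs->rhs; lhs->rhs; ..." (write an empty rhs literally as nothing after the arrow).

  | ababa => abba => abb
  | cabccbca => cabcbca => cabbca
  | bab => bb
  | caccca => ccca

ac->; ba->b; cb->b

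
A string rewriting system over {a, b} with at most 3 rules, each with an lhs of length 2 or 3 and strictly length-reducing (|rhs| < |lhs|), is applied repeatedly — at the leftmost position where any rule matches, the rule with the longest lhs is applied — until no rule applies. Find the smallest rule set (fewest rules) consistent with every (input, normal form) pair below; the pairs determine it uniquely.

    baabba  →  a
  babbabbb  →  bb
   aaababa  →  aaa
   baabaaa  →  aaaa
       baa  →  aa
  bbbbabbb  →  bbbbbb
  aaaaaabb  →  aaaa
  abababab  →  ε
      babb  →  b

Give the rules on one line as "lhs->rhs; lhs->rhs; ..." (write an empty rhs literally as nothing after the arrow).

ab->; ba->a; bba->b

  | baabba => aabba => aba => a
  | babbabbb => abbabbb => babbb => abbb => bb
  | aaababa => aaaba => aaa
  | baabaaa => aabaaa => aaaa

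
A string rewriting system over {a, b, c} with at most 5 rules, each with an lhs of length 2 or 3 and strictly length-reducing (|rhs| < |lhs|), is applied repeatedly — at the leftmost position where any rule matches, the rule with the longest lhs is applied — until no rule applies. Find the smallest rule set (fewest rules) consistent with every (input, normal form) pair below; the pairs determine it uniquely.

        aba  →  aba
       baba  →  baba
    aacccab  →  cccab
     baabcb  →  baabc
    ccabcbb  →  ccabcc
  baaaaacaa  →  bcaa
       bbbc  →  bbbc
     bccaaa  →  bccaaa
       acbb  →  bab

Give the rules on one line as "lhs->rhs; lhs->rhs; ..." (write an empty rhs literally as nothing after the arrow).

ac->c; acb->ba; cb->c; cbb->cc

  | aba
  | baba
  | aacccab => acccab => cccab
  | baabcb => baabc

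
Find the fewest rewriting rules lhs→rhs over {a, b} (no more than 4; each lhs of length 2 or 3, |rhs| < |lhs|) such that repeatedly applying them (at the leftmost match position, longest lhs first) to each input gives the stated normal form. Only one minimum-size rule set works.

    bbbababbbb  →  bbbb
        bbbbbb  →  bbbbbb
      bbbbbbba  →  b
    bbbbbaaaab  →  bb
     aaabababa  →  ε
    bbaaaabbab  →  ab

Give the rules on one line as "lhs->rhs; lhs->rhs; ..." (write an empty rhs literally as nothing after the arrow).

  | bbbababbbb => baababbbb => bbabbbb => aabbbb => bbbb
  | bbbbbb
  | bbbbbbba => bbbbbaa => bbbaaa => baaaa => baa => b
  | bbbbbaaaab => bbbaaaaab => baaaaaab => baaaab => baab => bb

aa->; aba->bb; bba->aa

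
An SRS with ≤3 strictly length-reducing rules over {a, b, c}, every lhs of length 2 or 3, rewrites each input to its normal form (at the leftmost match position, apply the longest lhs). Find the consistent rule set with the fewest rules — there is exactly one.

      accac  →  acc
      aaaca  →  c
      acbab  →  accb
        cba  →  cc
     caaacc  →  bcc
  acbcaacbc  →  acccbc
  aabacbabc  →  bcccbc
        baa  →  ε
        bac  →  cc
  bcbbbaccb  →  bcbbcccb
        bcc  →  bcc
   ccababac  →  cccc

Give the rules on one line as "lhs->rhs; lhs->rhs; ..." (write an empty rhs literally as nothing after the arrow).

  | accac => acc
  | aaaca => baca => cca => c
  | acbab => accb
  | cba => cc

aa->b; ba->c; ca->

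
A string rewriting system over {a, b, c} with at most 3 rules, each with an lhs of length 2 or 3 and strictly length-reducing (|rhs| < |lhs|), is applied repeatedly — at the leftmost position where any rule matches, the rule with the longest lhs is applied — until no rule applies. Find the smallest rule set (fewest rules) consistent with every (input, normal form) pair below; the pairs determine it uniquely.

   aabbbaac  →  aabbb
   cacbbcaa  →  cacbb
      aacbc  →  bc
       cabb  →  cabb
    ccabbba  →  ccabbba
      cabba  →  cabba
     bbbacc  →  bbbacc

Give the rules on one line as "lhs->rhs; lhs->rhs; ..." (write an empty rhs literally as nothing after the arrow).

aac->; caa->

  | aabbbaac => aabbb
  | cacbbcaa => cacbb
  | aacbc => bc
  | cabb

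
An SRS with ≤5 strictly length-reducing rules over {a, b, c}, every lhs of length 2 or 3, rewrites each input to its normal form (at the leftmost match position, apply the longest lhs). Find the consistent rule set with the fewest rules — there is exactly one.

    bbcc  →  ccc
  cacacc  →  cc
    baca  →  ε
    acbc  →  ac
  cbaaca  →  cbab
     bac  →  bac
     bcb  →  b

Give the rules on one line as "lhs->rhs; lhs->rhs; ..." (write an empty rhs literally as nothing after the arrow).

  | bbcc => ccc
  | cacacc => cbcc => cc
  | baca => bb => ε
  | acbc => ac

aca->b; bb->; bbc->cc; bc->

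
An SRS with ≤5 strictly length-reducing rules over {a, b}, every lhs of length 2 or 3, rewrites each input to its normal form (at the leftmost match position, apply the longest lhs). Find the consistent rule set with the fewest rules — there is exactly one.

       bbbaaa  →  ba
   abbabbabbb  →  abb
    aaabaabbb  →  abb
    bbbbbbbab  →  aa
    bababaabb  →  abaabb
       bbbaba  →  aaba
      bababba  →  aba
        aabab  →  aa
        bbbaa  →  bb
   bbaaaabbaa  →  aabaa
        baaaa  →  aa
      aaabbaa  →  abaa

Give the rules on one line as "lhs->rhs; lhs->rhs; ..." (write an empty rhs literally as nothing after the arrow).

aaa->bb; bab->; bba->ba; bbb->a

  | bbbaaa => aaaa => bba => ba
  | abbabbabbb => ababbabbb => ababbb => abb
  | aaabaabbb => bbbaabbb => aaabbb => bbbbb => abb
  | bbbbbbbab => abbbbab => aabab => aa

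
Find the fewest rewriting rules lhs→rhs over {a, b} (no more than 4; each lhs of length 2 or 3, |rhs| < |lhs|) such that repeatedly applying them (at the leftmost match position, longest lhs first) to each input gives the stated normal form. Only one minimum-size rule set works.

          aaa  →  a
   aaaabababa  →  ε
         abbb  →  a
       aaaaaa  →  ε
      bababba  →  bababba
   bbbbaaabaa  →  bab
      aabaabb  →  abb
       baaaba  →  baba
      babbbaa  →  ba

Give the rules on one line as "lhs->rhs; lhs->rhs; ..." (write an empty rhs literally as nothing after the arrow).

  | aaa => a
  | aaaabababa => aabababa => aababa => aaba => aa => ε
  | abbb => a
  | aaaaaa => aaaa => aa => ε

aa->; aab->a; bbb->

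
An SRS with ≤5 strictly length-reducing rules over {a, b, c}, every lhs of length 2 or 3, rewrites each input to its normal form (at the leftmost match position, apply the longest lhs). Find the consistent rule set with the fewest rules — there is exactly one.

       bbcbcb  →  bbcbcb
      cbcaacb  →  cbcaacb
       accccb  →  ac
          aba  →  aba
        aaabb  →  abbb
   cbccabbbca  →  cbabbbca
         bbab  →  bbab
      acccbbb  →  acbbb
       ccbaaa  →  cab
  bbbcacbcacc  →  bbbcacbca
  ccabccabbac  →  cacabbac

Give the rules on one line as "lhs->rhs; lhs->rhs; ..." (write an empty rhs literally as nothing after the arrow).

  | bbcbcb
  | cbcaacb
  | accccb => accb => ac
  | aba

aaa->ab; abc->ca; cc->; ccb->c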